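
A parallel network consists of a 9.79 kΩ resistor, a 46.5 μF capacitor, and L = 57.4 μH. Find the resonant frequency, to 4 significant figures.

ω₀ = 1/√(LC) = 1/√(5.74e-05 × 4.65e-05) = 19360 rad/s
f₀ = ω₀/(2π) = 3.081 kHz

3.081 kHz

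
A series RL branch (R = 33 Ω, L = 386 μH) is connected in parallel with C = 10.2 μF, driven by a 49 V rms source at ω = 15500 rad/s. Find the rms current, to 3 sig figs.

X_L = ωL = 5.98 Ω
X_C = 1/(ωC) = 6.33 Ω
Branch 1 (R+jX_L): Z₁ = 33.0 + j5.98 Ω, |Z₁| = 33.5 Ω
Branch 2 (−jX_C): Z₂ = −j6.33 Ω
Parallel: Z = Z₁Z₂/(Z₁+Z₂), |Z| = 6.43 Ω, ∠Z = -79.1°
I = V/|Z| = 49/6.43 = 7.62 A

7.62 A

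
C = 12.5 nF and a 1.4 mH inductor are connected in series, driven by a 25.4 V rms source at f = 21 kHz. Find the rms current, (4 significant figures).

ω = 2πf = 131900 rad/s
X_L = ωL = 184.7 Ω
X_C = 1/(ωC) = 606.3 Ω
Net reactance X = X_L − X_C = -421.6 Ω
Z = − j421.6 Ω
|Z| = √(0² + 421.6²) = 421.6 Ω
I = V/|Z| = 25.4/421.6 = 60.25 mA

60.25 mA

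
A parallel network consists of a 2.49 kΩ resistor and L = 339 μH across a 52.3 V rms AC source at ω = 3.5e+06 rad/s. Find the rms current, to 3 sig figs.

48.8 mA

X_L = ωL = 1190 Ω
Parallel: admittances add. Y = 1/R + 1/(jωL)
Y = (0.000402 − j0.000843) S
|Y| = 0.000934 S → |Z| = 1/|Y| = 1070 Ω, ∠Z = −∠Y = 64.5°
I = V/|Z| = 52.3/1070 = 48.8 mA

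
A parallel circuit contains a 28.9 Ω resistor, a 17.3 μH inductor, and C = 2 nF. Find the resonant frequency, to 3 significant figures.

856 kHz

ω₀ = 1/√(LC) = 1/√(1.73e-05 × 2e-09) = 5.376e+06 rad/s
f₀ = ω₀/(2π) = 856 kHz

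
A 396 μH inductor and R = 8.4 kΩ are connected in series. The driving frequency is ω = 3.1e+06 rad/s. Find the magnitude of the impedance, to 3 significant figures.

X_L = ωL = 1230 Ω
Z = 8400 + j1230 Ω
|Z| = √(8400² + 1230²) = 8490 Ω

8490 Ω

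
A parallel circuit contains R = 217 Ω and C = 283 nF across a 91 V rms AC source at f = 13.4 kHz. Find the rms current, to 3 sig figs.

2.21 A

ω = 2πf = 84190 rad/s
X_C = 1/(ωC) = 42.0 Ω
Parallel: admittances add. Y = 1/R + jωC
Y = (0.00461 + j0.0238) S
|Y| = 0.0243 S → |Z| = 1/|Y| = 41.2 Ω, ∠Z = −∠Y = -79.1°
I = V/|Z| = 91/41.2 = 2.21 A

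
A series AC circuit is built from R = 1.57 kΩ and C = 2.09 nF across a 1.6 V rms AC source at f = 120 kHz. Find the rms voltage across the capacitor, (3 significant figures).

0.600 V

ω = 2πf = 754000 rad/s
X_C = 1/(ωC) = 635 Ω
Z = 1570 − j635 Ω
|Z| = √(1570² + 635²) = 1690 Ω
I = V/|Z| = 945 μA
V_C = I·|Z_C| = 0.000945 × 635 = 0.600 V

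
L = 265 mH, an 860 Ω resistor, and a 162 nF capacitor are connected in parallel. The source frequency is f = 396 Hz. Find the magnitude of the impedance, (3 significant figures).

ω = 2πf = 2488 rad/s
X_L = ωL = 659 Ω
X_C = 1/(ωC) = 2480 Ω
Parallel: admittances add. Y = 1/R + 1/(jωL) + jωC
Y = (0.00116 − j0.00111) S
|Y| = 0.00161 S → |Z| = 1/|Y| = 621 Ω, ∠Z = −∠Y = 43.8°

621 Ω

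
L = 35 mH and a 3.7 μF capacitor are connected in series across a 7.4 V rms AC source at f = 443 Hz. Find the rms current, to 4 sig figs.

ω = 2πf = 2783 rad/s
X_L = ωL = 97.42 Ω
X_C = 1/(ωC) = 97.10 Ω
Net reactance X = X_L − X_C = 0.3218 Ω
Z = j0.3218 Ω
|Z| = √(0² + 0.3218²) = 0.3218 Ω
I = V/|Z| = 7.4/0.3218 = 23.00 A

23.00 A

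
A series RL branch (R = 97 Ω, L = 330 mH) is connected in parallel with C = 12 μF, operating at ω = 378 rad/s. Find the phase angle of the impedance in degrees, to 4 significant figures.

6.750°

X_L = ωL = 124.7 Ω
X_C = 1/(ωC) = 220.5 Ω
Branch 1 (R+jX_L): Z₁ = 97.00 + j124.7 Ω, |Z₁| = 158.0 Ω
Branch 2 (−jX_C): Z₂ = −j220.5 Ω
Parallel: Z = Z₁Z₂/(Z₁+Z₂), |Z| = 255.6 Ω, ∠Z = 6.750°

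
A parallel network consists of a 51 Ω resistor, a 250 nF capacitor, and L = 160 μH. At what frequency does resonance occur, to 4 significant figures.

ω₀ = 1/√(LC) = 1/√(0.00016 × 2.5e-07) = 158100 rad/s
f₀ = ω₀/(2π) = 25.16 kHz

25.16 kHz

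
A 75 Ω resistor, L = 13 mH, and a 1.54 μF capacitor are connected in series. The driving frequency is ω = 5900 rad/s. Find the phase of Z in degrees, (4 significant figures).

X_L = ωL = 76.70 Ω
X_C = 1/(ωC) = 110.1 Ω
Net reactance X = X_L − X_C = -33.36 Ω
Z = 75.00 − j33.36 Ω
|Z| = √(75.00² + 33.36²) = 82.08 Ω
∠Z = arctan(-33.36/75.00) = -23.98°

-23.98°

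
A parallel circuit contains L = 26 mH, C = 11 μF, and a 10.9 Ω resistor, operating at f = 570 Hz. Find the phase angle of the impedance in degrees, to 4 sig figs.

ω = 2πf = 3581 rad/s
X_L = ωL = 93.12 Ω
X_C = 1/(ωC) = 25.38 Ω
Parallel: admittances add. Y = 1/R + 1/(jωL) + jωC
Y = (0.09174 + j0.02866) S
|Y| = 0.09611 S → |Z| = 1/|Y| = 10.40 Ω, ∠Z = −∠Y = -17.35°

-17.35°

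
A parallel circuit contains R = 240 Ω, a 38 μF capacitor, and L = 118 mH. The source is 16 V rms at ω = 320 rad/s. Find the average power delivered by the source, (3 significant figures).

X_L = ωL = 37.8 Ω
X_C = 1/(ωC) = 82.2 Ω
Parallel: admittances add. Y = 1/R + 1/(jωL) + jωC
Y = (0.00417 − j0.0143) S
|Y| = 0.0149 S → |Z| = 1/|Y| = 67.0 Ω, ∠Z = −∠Y = 73.8°
I = V/|Z| = 239 mA
P = VI cos φ = 16 × 0.239 × cos(73.8°) = 1.07 W

1.07 W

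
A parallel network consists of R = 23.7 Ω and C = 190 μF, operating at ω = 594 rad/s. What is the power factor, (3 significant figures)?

X_C = 1/(ωC) = 8.86 Ω
Parallel: admittances add. Y = 1/R + jωC
Y = (0.0422 + j0.113) S
|Y| = 0.120 S → |Z| = 1/|Y| = 8.30 Ω, ∠Z = −∠Y = -69.5°
cos φ = cos(-69.5°) = 0.350

0.350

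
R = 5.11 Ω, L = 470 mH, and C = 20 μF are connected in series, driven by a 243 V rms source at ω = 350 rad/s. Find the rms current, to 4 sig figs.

10.93 A

X_L = ωL = 164.5 Ω
X_C = 1/(ωC) = 142.9 Ω
Net reactance X = X_L − X_C = 21.64 Ω
Z = 5.110 + j21.64 Ω
|Z| = √(5.110² + 21.64²) = 22.24 Ω
I = V/|Z| = 243/22.24 = 10.93 A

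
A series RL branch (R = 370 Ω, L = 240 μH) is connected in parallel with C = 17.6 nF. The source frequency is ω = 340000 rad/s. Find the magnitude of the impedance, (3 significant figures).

X_L = ωL = 81.6 Ω
X_C = 1/(ωC) = 167 Ω
Branch 1 (R+jX_L): Z₁ = 370 + j81.6 Ω, |Z₁| = 379 Ω
Branch 2 (−jX_C): Z₂ = −j167 Ω
Parallel: Z = Z₁Z₂/(Z₁+Z₂), |Z| = 167 Ω, ∠Z = -64.5°

167 Ω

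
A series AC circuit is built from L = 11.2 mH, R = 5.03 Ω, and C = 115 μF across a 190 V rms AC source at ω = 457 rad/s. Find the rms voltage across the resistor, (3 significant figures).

X_L = ωL = 5.12 Ω
X_C = 1/(ωC) = 19.0 Ω
Net reactance X = X_L − X_C = -13.9 Ω
Z = 5.03 − j13.9 Ω
|Z| = √(5.03² + 13.9²) = 14.8 Ω
I = V/|Z| = 12.8 A
V_R = I·|Z_R| = 12.8 × 5.03 = 64.6 V

64.6 V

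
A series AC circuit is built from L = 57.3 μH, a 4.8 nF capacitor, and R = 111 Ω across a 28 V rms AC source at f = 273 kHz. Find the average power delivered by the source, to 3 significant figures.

6.77 W

ω = 2πf = 1.715e+06 rad/s
X_L = ωL = 98.3 Ω
X_C = 1/(ωC) = 121 Ω
Net reactance X = X_L − X_C = -23.2 Ω
Z = 111 − j23.2 Ω
|Z| = √(111² + 23.2²) = 113 Ω
∠Z = arctan(-23.2/111) = -11.8°
I = V/|Z| = 247 mA
P = VI cos φ = 28 × 0.247 × cos(-11.8°) = 6.77 W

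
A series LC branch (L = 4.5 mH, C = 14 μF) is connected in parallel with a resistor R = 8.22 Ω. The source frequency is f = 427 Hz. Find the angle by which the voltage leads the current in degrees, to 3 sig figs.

ω = 2πf = 2683 rad/s
X_L = ωL = 12.1 Ω
X_C = 1/(ωC) = 26.6 Ω
Branch 1: Z₁ = R = 8.22 Ω
Branch 2 (series LC): Z₂ = j(X_L − X_C) = −j14.6 Ω
Parallel: Z = Z₁Z₂/(Z₁+Z₂), |Z| = 7.16 Ω, ∠Z = -29.5°

-29.5°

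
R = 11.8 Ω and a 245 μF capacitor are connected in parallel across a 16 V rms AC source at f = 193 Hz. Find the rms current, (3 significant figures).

4.94 A

ω = 2πf = 1213 rad/s
X_C = 1/(ωC) = 3.37 Ω
Parallel: admittances add. Y = 1/R + jωC
Y = (0.0847 + j0.297) S
|Y| = 0.309 S → |Z| = 1/|Y| = 3.24 Ω, ∠Z = −∠Y = -74.1°
I = V/|Z| = 16/3.24 = 4.94 A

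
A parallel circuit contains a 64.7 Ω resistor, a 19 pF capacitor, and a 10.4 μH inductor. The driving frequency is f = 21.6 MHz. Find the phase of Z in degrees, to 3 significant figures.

-6.90°

ω = 2πf = 1.357e+08 rad/s
X_L = ωL = 1410 Ω
X_C = 1/(ωC) = 388 Ω
Parallel: admittances add. Y = 1/R + 1/(jωL) + jωC
Y = (0.0155 + j0.00187) S
|Y| = 0.0156 S → |Z| = 1/|Y| = 64.2 Ω, ∠Z = −∠Y = -6.90°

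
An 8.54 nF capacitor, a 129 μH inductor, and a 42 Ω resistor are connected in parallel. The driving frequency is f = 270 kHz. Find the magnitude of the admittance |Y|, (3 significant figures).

25.8 mS

ω = 2πf = 1.696e+06 rad/s
X_L = ωL = 219 Ω
X_C = 1/(ωC) = 69.0 Ω
Parallel: admittances add. Y = 1/R + 1/(jωL) + jωC
Y = (0.0238 + j0.00992) S
|Y| = 0.0258 S → |Z| = 1/|Y| = 38.8 Ω, ∠Z = −∠Y = -22.6°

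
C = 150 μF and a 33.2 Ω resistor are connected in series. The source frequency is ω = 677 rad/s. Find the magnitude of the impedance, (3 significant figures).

34.6 Ω

X_C = 1/(ωC) = 9.85 Ω
Z = 33.2 − j9.85 Ω
|Z| = √(33.2² + 9.85²) = 34.6 Ω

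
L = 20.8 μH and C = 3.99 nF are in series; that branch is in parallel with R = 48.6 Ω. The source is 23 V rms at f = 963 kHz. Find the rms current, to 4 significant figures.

ω = 2πf = 6.051e+06 rad/s
X_L = ωL = 125.9 Ω
X_C = 1/(ωC) = 41.42 Ω
Branch 1: Z₁ = R = 48.60 Ω
Branch 2 (series LC): Z₂ = j(X_L − X_C) = j84.43 Ω
Parallel: Z = Z₁Z₂/(Z₁+Z₂), |Z| = 42.12 Ω, ∠Z = 29.92°
I = V/|Z| = 23/42.12 = 546.0 mA

546.0 mA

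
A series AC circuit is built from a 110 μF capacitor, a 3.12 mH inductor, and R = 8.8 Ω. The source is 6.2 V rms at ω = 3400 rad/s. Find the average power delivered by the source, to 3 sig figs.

2.41 W

X_L = ωL = 10.6 Ω
X_C = 1/(ωC) = 2.67 Ω
Net reactance X = X_L − X_C = 7.93 Ω
Z = 8.80 + j7.93 Ω
|Z| = √(8.80² + 7.93²) = 11.8 Ω
∠Z = arctan(7.93/8.80) = 42.0°
I = V/|Z| = 523 mA
P = VI cos φ = 6.2 × 0.523 × cos(42.0°) = 2.41 W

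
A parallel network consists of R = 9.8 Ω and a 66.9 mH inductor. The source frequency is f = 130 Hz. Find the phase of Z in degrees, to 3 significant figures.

ω = 2πf = 816.8 rad/s
X_L = ωL = 54.6 Ω
Parallel: admittances add. Y = 1/R + 1/(jωL)
Y = (0.102 − j0.0183) S
|Y| = 0.104 S → |Z| = 1/|Y| = 9.65 Ω, ∠Z = −∠Y = 10.2°

10.2°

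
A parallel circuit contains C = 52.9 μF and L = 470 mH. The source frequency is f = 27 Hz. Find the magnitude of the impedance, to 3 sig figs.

ω = 2πf = 169.6 rad/s
X_L = ωL = 79.7 Ω
X_C = 1/(ωC) = 111 Ω
Parallel: admittances add. Y = 1/(jωL) + jωC
Y = (0 − j0.00357) S
|Y| = 0.00357 S → |Z| = 1/|Y| = 280 Ω, ∠Z = −∠Y = 90.0°

280 Ω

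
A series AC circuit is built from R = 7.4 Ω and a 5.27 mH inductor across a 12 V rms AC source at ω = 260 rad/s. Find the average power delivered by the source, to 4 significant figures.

18.81 W

X_L = ωL = 1.370 Ω
Z = 7.400 + j1.370 Ω
|Z| = √(7.400² + 1.370²) = 7.526 Ω
∠Z = arctan(1.370/7.400) = 10.49°
I = V/|Z| = 1.595 A
P = VI cos φ = 12 × 1.595 × cos(10.49°) = 18.81 W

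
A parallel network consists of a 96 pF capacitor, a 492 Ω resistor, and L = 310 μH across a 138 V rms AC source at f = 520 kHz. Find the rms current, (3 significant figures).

ω = 2πf = 3.267e+06 rad/s
X_L = ωL = 1010 Ω
X_C = 1/(ωC) = 3190 Ω
Parallel: admittances add. Y = 1/R + 1/(jωL) + jωC
Y = (0.00203 − j0.000674) S
|Y| = 0.00214 S → |Z| = 1/|Y| = 467 Ω, ∠Z = −∠Y = 18.3°
I = V/|Z| = 138/467 = 295 mA

295 mA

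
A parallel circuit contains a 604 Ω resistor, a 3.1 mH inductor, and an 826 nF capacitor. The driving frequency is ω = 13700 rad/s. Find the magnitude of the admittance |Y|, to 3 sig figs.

X_L = ωL = 42.5 Ω
X_C = 1/(ωC) = 88.4 Ω
Parallel: admittances add. Y = 1/R + 1/(jωL) + jωC
Y = (0.00166 − j0.0122) S
|Y| = 0.0123 S → |Z| = 1/|Y| = 81.0 Ω, ∠Z = −∠Y = 82.3°

12.3 mS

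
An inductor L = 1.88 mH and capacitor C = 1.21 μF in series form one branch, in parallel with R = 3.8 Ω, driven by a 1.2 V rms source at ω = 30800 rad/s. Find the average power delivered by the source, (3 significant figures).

379 mW

X_L = ωL = 57.9 Ω
X_C = 1/(ωC) = 26.8 Ω
Branch 1: Z₁ = R = 3.80 Ω
Branch 2 (series LC): Z₂ = j(X_L − X_C) = j31.1 Ω
Parallel: Z = Z₁Z₂/(Z₁+Z₂), |Z| = 3.77 Ω, ∠Z = 6.97°
I = V/|Z| = 318 mA
P = VI cos φ = 1.2 × 0.318 × cos(6.97°) = 379 mW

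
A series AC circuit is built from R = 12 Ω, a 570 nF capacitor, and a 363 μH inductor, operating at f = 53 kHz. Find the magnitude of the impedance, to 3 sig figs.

ω = 2πf = 333000 rad/s
X_L = ωL = 121 Ω
X_C = 1/(ωC) = 5.27 Ω
Net reactance X = X_L − X_C = 116 Ω
Z = 12.0 + j116 Ω
|Z| = √(12.0² + 116²) = 116 Ω

116 Ω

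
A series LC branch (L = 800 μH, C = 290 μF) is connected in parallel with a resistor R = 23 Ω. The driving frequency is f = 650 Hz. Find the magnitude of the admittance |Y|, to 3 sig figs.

415 mS

ω = 2πf = 4084 rad/s
X_L = ωL = 3.27 Ω
X_C = 1/(ωC) = 0.844 Ω
Branch 1: Z₁ = R = 23.0 Ω
Branch 2 (series LC): Z₂ = j(X_L − X_C) = j2.42 Ω
Parallel: Z = Z₁Z₂/(Z₁+Z₂), |Z| = 2.41 Ω, ∠Z = 84.0°
|Y| = 1/|Z| = 415 mS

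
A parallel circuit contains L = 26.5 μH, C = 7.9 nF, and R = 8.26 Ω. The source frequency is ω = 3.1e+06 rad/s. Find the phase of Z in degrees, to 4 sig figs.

X_L = ωL = 82.15 Ω
X_C = 1/(ωC) = 40.83 Ω
Parallel: admittances add. Y = 1/R + 1/(jωL) + jωC
Y = (0.1211 + j0.01232) S
|Y| = 0.1217 S → |Z| = 1/|Y| = 8.218 Ω, ∠Z = −∠Y = -5.809°

-5.809°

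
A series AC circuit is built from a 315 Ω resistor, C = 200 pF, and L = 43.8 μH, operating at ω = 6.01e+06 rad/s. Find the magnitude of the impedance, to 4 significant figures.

X_L = ωL = 263.2 Ω
X_C = 1/(ωC) = 831.9 Ω
Net reactance X = X_L − X_C = -568.7 Ω
Z = 315.0 − j568.7 Ω
|Z| = √(315.0² + 568.7²) = 650.1 Ω

650.1 Ω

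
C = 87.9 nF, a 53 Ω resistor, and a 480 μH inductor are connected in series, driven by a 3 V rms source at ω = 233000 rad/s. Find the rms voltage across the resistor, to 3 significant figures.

1.93 V

X_L = ωL = 112 Ω
X_C = 1/(ωC) = 48.8 Ω
Net reactance X = X_L − X_C = 63.0 Ω
Z = 53.0 + j63.0 Ω
|Z| = √(53.0² + 63.0²) = 82.3 Ω
I = V/|Z| = 36.4 mA
V_R = I·|Z_R| = 0.0364 × 53.0 = 1.93 V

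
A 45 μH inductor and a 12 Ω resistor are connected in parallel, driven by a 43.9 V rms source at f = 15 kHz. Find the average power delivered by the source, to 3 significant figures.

ω = 2πf = 94250 rad/s
X_L = ωL = 4.24 Ω
Parallel: admittances add. Y = 1/R + 1/(jωL)
Y = (0.0833 − j0.236) S
|Y| = 0.250 S → |Z| = 1/|Y| = 4.00 Ω, ∠Z = −∠Y = 70.5°
I = V/|Z| = 11.0 A
P = VI cos φ = 43.9 × 11.0 × cos(70.5°) = 161 W

161 W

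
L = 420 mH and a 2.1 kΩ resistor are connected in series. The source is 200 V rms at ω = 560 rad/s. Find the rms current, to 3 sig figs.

94.6 mA

X_L = ωL = 235 Ω
Z = 2100 + j235 Ω
|Z| = √(2100² + 235²) = 2110 Ω
I = V/|Z| = 200/2110 = 94.6 mA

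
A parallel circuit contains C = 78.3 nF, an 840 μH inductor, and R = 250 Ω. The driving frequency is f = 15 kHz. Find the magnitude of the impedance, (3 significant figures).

ω = 2πf = 94250 rad/s
X_L = ωL = 79.2 Ω
X_C = 1/(ωC) = 136 Ω
Parallel: admittances add. Y = 1/R + 1/(jωL) + jωC
Y = (0.00400 − j0.00525) S
|Y| = 0.00660 S → |Z| = 1/|Y| = 151 Ω, ∠Z = −∠Y = 52.7°

151 Ω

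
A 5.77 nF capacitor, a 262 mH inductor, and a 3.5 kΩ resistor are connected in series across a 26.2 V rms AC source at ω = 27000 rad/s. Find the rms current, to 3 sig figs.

7.36 mA

X_L = ωL = 7070 Ω
X_C = 1/(ωC) = 6420 Ω
Net reactance X = X_L − X_C = 655 Ω
Z = 3500 + j655 Ω
|Z| = √(3500² + 655²) = 3560 Ω
I = V/|Z| = 26.2/3560 = 7.36 mA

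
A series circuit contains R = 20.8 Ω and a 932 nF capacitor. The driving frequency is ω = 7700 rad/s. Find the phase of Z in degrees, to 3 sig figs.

-81.5°

X_C = 1/(ωC) = 139 Ω
Z = 20.8 − j139 Ω
|Z| = √(20.8² + 139²) = 141 Ω
∠Z = arctan(-139/20.8) = -81.5°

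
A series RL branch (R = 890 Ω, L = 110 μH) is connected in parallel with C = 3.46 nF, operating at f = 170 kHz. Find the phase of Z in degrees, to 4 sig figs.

ω = 2πf = 1.068e+06 rad/s
X_L = ωL = 117.5 Ω
X_C = 1/(ωC) = 270.6 Ω
Branch 1 (R+jX_L): Z₁ = 890.0 + j117.5 Ω, |Z₁| = 897.7 Ω
Branch 2 (−jX_C): Z₂ = −j270.6 Ω
Parallel: Z = Z₁Z₂/(Z₁+Z₂), |Z| = 269.0 Ω, ∠Z = -72.72°

-72.72°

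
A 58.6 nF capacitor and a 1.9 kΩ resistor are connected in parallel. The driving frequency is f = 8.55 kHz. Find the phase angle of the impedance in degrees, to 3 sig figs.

-80.5°

ω = 2πf = 53720 rad/s
X_C = 1/(ωC) = 318 Ω
Parallel: admittances add. Y = 1/R + jωC
Y = (0.000526 + j0.00315) S
|Y| = 0.00319 S → |Z| = 1/|Y| = 313 Ω, ∠Z = −∠Y = -80.5°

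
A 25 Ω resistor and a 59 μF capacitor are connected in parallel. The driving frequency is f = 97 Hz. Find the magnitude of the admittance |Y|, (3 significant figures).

ω = 2πf = 609.5 rad/s
X_C = 1/(ωC) = 27.8 Ω
Parallel: admittances add. Y = 1/R + jωC
Y = (0.0400 + j0.0360) S
|Y| = 0.0538 S → |Z| = 1/|Y| = 18.6 Ω, ∠Z = −∠Y = -42.0°

53.8 mS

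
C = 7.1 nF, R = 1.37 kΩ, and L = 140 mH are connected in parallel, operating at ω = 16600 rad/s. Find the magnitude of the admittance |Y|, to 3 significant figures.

X_L = ωL = 2320 Ω
X_C = 1/(ωC) = 8480 Ω
Parallel: admittances add. Y = 1/R + 1/(jωL) + jωC
Y = (0.000730 − j0.000312) S
|Y| = 0.000794 S → |Z| = 1/|Y| = 1260 Ω, ∠Z = −∠Y = 23.2°

794 μS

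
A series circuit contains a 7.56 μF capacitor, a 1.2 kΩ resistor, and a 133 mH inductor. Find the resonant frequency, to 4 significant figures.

158.7 Hz

ω₀ = 1/√(LC) = 1/√(0.133 × 7.56e-06) = 997.3 rad/s
f₀ = ω₀/(2π) = 158.7 Hz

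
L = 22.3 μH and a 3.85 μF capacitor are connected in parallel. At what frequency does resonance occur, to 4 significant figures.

ω₀ = 1/√(LC) = 1/√(2.23e-05 × 3.85e-06) = 107900 rad/s
f₀ = ω₀/(2π) = 17.18 kHz

17.18 kHz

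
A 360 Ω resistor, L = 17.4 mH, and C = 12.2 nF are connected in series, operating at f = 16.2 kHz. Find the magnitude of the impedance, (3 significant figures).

ω = 2πf = 101800 rad/s
X_L = ωL = 1770 Ω
X_C = 1/(ωC) = 805 Ω
Net reactance X = X_L − X_C = 966 Ω
Z = 360 + j966 Ω
|Z| = √(360² + 966²) = 1030 Ω

1030 Ω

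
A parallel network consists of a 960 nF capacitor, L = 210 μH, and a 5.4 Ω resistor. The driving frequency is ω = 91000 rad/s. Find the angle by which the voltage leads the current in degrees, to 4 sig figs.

-10.71°

X_L = ωL = 19.11 Ω
X_C = 1/(ωC) = 11.45 Ω
Parallel: admittances add. Y = 1/R + 1/(jωL) + jωC
Y = (0.1852 + j0.03503) S
|Y| = 0.1885 S → |Z| = 1/|Y| = 5.306 Ω, ∠Z = −∠Y = -10.71°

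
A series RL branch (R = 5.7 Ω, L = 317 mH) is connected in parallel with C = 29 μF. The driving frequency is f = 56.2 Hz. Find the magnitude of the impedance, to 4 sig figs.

711.7 Ω

ω = 2πf = 353.1 rad/s
X_L = ωL = 111.9 Ω
X_C = 1/(ωC) = 97.65 Ω
Branch 1 (R+jX_L): Z₁ = 5.700 + j111.9 Ω, |Z₁| = 112.1 Ω
Branch 2 (−jX_C): Z₂ = −j97.65 Ω
Parallel: Z = Z₁Z₂/(Z₁+Z₂), |Z| = 711.7 Ω, ∠Z = -71.16°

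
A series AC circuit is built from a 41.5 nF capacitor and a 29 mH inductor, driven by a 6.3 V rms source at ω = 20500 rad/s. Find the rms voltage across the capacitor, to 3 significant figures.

12.7 V

X_L = ωL = 594 Ω
X_C = 1/(ωC) = 1180 Ω
Net reactance X = X_L − X_C = -581 Ω
Z = − j581 Ω
|Z| = √(0² + 581²) = 581 Ω
I = V/|Z| = 10.8 mA
V_C = I·|Z_C| = 0.0108 × 1180 = 12.7 V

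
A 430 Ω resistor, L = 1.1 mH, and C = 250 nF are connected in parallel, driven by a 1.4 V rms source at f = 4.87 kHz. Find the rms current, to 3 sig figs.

31.1 mA

ω = 2πf = 30600 rad/s
X_L = ωL = 33.7 Ω
X_C = 1/(ωC) = 131 Ω
Parallel: admittances add. Y = 1/R + 1/(jωL) + jωC
Y = (0.00233 − j0.0221) S
|Y| = 0.0222 S → |Z| = 1/|Y| = 45.1 Ω, ∠Z = −∠Y = 84.0°
I = V/|Z| = 1.4/45.1 = 31.1 mA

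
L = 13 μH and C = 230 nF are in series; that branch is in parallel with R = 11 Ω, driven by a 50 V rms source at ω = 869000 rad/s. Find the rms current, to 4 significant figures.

X_L = ωL = 11.30 Ω
X_C = 1/(ωC) = 5.003 Ω
Branch 1: Z₁ = R = 11.00 Ω
Branch 2 (series LC): Z₂ = j(X_L − X_C) = j6.294 Ω
Parallel: Z = Z₁Z₂/(Z₁+Z₂), |Z| = 5.463 Ω, ∠Z = 60.22°
I = V/|Z| = 50/5.463 = 9.153 A

9.153 A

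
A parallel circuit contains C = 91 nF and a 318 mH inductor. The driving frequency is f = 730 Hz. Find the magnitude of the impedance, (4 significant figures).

ω = 2πf = 4587 rad/s
X_L = ωL = 1459 Ω
X_C = 1/(ωC) = 2396 Ω
Parallel: admittances add. Y = 1/(jωL) + jωC
Y = (0 − j0.0002682) S
|Y| = 0.0002682 S → |Z| = 1/|Y| = 3728 Ω, ∠Z = −∠Y = 90.00°

3728 Ω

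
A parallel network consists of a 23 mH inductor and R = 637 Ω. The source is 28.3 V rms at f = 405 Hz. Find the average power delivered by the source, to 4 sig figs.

1.257 W

ω = 2πf = 2545 rad/s
X_L = ωL = 58.53 Ω
Parallel: admittances add. Y = 1/R + 1/(jωL)
Y = (0.001570 − j0.01709) S
|Y| = 0.01716 S → |Z| = 1/|Y| = 58.28 Ω, ∠Z = −∠Y = 84.75°
I = V/|Z| = 485.6 mA
P = VI cos φ = 28.3 × 0.4856 × cos(84.75°) = 1.257 W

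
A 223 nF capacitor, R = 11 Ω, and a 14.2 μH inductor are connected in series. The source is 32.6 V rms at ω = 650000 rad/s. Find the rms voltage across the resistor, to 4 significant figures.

31.89 V

X_L = ωL = 9.230 Ω
X_C = 1/(ωC) = 6.899 Ω
Net reactance X = X_L − X_C = 2.331 Ω
Z = 11.00 + j2.331 Ω
|Z| = √(11.00² + 2.331²) = 11.24 Ω
I = V/|Z| = 2.899 A
V_R = I·|Z_R| = 2.899 × 11.00 = 31.89 V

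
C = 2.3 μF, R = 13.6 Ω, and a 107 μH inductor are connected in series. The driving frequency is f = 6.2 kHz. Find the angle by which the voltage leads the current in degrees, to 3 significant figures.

ω = 2πf = 38960 rad/s
X_L = ωL = 4.17 Ω
X_C = 1/(ωC) = 11.2 Ω
Net reactance X = X_L − X_C = -6.99 Ω
Z = 13.6 − j6.99 Ω
|Z| = √(13.6² + 6.99²) = 15.3 Ω
∠Z = arctan(-6.99/13.6) = -27.2°

-27.2°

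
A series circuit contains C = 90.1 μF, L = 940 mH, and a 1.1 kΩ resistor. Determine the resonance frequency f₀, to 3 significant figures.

17.3 Hz

ω₀ = 1/√(LC) = 1/√(0.94 × 9.01e-05) = 108.7 rad/s
f₀ = ω₀/(2π) = 17.3 Hz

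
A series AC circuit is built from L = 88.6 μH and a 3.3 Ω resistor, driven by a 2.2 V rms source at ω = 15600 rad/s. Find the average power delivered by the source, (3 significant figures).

X_L = ωL = 1.38 Ω
Z = 3.30 + j1.38 Ω
|Z| = √(3.30² + 1.38²) = 3.58 Ω
∠Z = arctan(1.38/3.30) = 22.7°
I = V/|Z| = 615 mA
P = VI cos φ = 2.2 × 0.615 × cos(22.7°) = 1.25 W

1.25 W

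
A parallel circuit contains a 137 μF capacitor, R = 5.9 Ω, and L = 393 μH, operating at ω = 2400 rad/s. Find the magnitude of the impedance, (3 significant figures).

1.33 Ω

X_L = ωL = 0.943 Ω
X_C = 1/(ωC) = 3.04 Ω
Parallel: admittances add. Y = 1/R + 1/(jωL) + jωC
Y = (0.169 − j0.731) S
|Y| = 0.751 S → |Z| = 1/|Y| = 1.33 Ω, ∠Z = −∠Y = 77.0°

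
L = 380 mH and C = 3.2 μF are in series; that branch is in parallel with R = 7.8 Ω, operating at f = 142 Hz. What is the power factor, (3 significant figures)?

ω = 2πf = 892.2 rad/s
X_L = ωL = 339 Ω
X_C = 1/(ωC) = 350 Ω
Branch 1: Z₁ = R = 7.80 Ω
Branch 2 (series LC): Z₂ = j(X_L − X_C) = −j11.2 Ω
Parallel: Z = Z₁Z₂/(Z₁+Z₂), |Z| = 6.40 Ω, ∠Z = -34.8°
cos φ = cos(-34.8°) = 0.821

0.821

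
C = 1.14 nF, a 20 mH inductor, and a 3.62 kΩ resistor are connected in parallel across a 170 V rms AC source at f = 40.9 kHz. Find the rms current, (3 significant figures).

49.9 mA

ω = 2πf = 257000 rad/s
X_L = ωL = 5140 Ω
X_C = 1/(ωC) = 3410 Ω
Parallel: admittances add. Y = 1/R + 1/(jωL) + jωC
Y = (0.000276 + j9.84e-05) S
|Y| = 0.000293 S → |Z| = 1/|Y| = 3410 Ω, ∠Z = −∠Y = -19.6°
I = V/|Z| = 170/3410 = 49.9 mA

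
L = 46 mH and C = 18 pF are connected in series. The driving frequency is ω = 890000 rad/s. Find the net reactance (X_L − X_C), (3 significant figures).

-21500 Ω

X_L = ωL = 40900 Ω
X_C = 1/(ωC) = 62400 Ω
X = 40900 − 62400 = -21500 Ω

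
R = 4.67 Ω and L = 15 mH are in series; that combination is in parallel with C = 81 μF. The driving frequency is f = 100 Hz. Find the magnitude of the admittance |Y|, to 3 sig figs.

ω = 2πf = 628.3 rad/s
X_L = ωL = 9.42 Ω
X_C = 1/(ωC) = 19.6 Ω
Branch 1 (R+jX_L): Z₁ = 4.67 + j9.42 Ω, |Z₁| = 10.5 Ω
Branch 2 (−jX_C): Z₂ = −j19.6 Ω
Parallel: Z = Z₁Z₂/(Z₁+Z₂), |Z| = 18.4 Ω, ∠Z = 39.1°
|Y| = 1/|Z| = 54.4 mS

54.4 mS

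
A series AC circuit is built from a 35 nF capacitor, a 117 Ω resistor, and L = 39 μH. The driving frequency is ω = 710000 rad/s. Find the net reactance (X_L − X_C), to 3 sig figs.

X_L = ωL = 27.7 Ω
X_C = 1/(ωC) = 40.2 Ω
X = 27.7 − 40.2 = -12.6 Ω

-12.6 Ω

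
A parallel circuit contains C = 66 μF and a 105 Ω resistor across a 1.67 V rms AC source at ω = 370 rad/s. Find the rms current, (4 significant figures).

X_C = 1/(ωC) = 40.95 Ω
Parallel: admittances add. Y = 1/R + jωC
Y = (0.009524 + j0.02442) S
|Y| = 0.02621 S → |Z| = 1/|Y| = 38.15 Ω, ∠Z = −∠Y = -68.69°
I = V/|Z| = 1.67/38.15 = 43.77 mA

43.77 mA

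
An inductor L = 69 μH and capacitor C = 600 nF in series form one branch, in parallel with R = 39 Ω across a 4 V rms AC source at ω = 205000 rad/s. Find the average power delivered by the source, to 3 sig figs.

410 mW

X_L = ωL = 14.1 Ω
X_C = 1/(ωC) = 8.13 Ω
Branch 1: Z₁ = R = 39.0 Ω
Branch 2 (series LC): Z₂ = j(X_L − X_C) = j6.01 Ω
Parallel: Z = Z₁Z₂/(Z₁+Z₂), |Z| = 5.94 Ω, ∠Z = 81.2°
I = V/|Z| = 673 mA
P = VI cos φ = 4 × 0.673 × cos(81.2°) = 410 mW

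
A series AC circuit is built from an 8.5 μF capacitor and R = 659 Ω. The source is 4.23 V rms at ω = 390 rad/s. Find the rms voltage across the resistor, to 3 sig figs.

X_C = 1/(ωC) = 302 Ω
Z = 659 − j302 Ω
|Z| = √(659² + 302²) = 725 Ω
I = V/|Z| = 5.84 mA
V_R = I·|Z_R| = 0.00584 × 659 = 3.85 V

3.85 V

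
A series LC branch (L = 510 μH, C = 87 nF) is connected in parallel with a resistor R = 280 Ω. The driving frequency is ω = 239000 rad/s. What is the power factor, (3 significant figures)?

X_L = ωL = 122 Ω
X_C = 1/(ωC) = 48.1 Ω
Branch 1: Z₁ = R = 280 Ω
Branch 2 (series LC): Z₂ = j(X_L − X_C) = j73.8 Ω
Parallel: Z = Z₁Z₂/(Z₁+Z₂), |Z| = 71.4 Ω, ∠Z = 75.2°
cos φ = cos(75.2°) = 0.255

0.255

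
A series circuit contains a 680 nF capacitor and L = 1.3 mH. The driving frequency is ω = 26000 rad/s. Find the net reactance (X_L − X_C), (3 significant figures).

X_L = ωL = 33.8 Ω
X_C = 1/(ωC) = 56.6 Ω
X = 33.8 − 56.6 = -22.8 Ω

-22.8 Ω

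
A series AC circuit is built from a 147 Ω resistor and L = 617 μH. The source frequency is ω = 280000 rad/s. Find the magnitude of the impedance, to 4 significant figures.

X_L = ωL = 172.8 Ω
Z = 147.0 + j172.8 Ω
|Z| = √(147.0² + 172.8²) = 226.8 Ω

226.8 Ω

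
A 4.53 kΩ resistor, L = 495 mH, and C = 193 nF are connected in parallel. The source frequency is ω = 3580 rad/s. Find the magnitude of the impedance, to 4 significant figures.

X_L = ωL = 1772 Ω
X_C = 1/(ωC) = 1447 Ω
Parallel: admittances add. Y = 1/R + 1/(jωL) + jωC
Y = (0.0002208 + j0.0001266) S
|Y| = 0.0002545 S → |Z| = 1/|Y| = 3929 Ω, ∠Z = −∠Y = -29.84°

3929 Ω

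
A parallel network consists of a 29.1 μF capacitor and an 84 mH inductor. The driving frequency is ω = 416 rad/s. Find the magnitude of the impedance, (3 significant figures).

X_L = ωL = 34.9 Ω
X_C = 1/(ωC) = 82.6 Ω
Parallel: admittances add. Y = 1/(jωL) + jωC
Y = (0 − j0.0165) S
|Y| = 0.0165 S → |Z| = 1/|Y| = 60.6 Ω, ∠Z = −∠Y = 90.0°

60.6 Ω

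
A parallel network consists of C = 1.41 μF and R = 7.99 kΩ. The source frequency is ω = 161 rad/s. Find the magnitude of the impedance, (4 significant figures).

X_C = 1/(ωC) = 4405 Ω
Parallel: admittances add. Y = 1/R + jωC
Y = (0.0001252 + j0.0002270) S
|Y| = 0.0002592 S → |Z| = 1/|Y| = 3858 Ω, ∠Z = −∠Y = -61.13°

3858 Ω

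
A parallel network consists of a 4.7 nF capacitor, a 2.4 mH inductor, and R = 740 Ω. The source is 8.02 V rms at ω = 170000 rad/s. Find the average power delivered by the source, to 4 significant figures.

86.92 mW

X_L = ωL = 408.0 Ω
X_C = 1/(ωC) = 1252 Ω
Parallel: admittances add. Y = 1/R + 1/(jωL) + jωC
Y = (0.001351 − j0.001652) S
|Y| = 0.002134 S → |Z| = 1/|Y| = 468.5 Ω, ∠Z = −∠Y = 50.72°
I = V/|Z| = 17.12 mA
P = VI cos φ = 8.02 × 0.01712 × cos(50.72°) = 86.92 mW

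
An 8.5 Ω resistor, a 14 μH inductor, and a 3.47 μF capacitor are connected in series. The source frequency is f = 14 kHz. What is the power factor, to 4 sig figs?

ω = 2πf = 87960 rad/s
X_L = ωL = 1.232 Ω
X_C = 1/(ωC) = 3.276 Ω
Net reactance X = X_L − X_C = -2.045 Ω
Z = 8.500 − j2.045 Ω
|Z| = √(8.500² + 2.045²) = 8.742 Ω
∠Z = arctan(-2.045/8.500) = -13.53°
cos φ = cos(-13.53°) = 0.9723

0.9723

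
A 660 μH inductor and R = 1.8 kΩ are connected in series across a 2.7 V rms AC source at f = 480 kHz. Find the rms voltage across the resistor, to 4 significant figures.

1.811 V

ω = 2πf = 3.016e+06 rad/s
X_L = ωL = 1991 Ω
Z = 1800 + j1991 Ω
|Z| = √(1800² + 1991²) = 2684 Ω
I = V/|Z| = 1.006 mA
V_R = I·|Z_R| = 0.001006 × 1800 = 1.811 V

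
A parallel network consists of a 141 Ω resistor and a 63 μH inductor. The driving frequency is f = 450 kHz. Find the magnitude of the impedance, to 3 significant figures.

111 Ω

ω = 2πf = 2.827e+06 rad/s
X_L = ωL = 178 Ω
Parallel: admittances add. Y = 1/R + 1/(jωL)
Y = (0.00709 − j0.00561) S
|Y| = 0.00905 S → |Z| = 1/|Y| = 111 Ω, ∠Z = −∠Y = 38.4°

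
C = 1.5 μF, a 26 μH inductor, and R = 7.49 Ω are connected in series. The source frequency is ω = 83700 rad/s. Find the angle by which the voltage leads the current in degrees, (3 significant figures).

-37.7°

X_L = ωL = 2.18 Ω
X_C = 1/(ωC) = 7.96 Ω
Net reactance X = X_L − X_C = -5.79 Ω
Z = 7.49 − j5.79 Ω
|Z| = √(7.49² + 5.79²) = 9.47 Ω
∠Z = arctan(-5.79/7.49) = -37.7°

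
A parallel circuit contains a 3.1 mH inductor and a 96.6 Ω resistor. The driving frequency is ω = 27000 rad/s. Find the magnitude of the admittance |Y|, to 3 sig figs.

X_L = ωL = 83.7 Ω
Parallel: admittances add. Y = 1/R + 1/(jωL)
Y = (0.0104 − j0.0119) S
|Y| = 0.0158 S → |Z| = 1/|Y| = 63.3 Ω, ∠Z = −∠Y = 49.1°

15.8 mS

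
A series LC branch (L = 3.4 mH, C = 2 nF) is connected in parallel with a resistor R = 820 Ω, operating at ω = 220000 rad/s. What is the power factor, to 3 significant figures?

X_L = ωL = 748 Ω
X_C = 1/(ωC) = 2270 Ω
Branch 1: Z₁ = R = 820 Ω
Branch 2 (series LC): Z₂ = j(X_L − X_C) = −j1520 Ω
Parallel: Z = Z₁Z₂/(Z₁+Z₂), |Z| = 722 Ω, ∠Z = -28.3°
cos φ = cos(-28.3°) = 0.881

0.881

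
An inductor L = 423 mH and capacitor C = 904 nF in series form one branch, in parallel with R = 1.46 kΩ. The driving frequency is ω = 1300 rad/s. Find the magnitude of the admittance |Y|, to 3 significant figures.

3.39 mS

X_L = ωL = 550 Ω
X_C = 1/(ωC) = 851 Ω
Branch 1: Z₁ = R = 1460 Ω
Branch 2 (series LC): Z₂ = j(X_L − X_C) = −j301 Ω
Parallel: Z = Z₁Z₂/(Z₁+Z₂), |Z| = 295 Ω, ∠Z = -78.4°
|Y| = 1/|Z| = 3.39 mS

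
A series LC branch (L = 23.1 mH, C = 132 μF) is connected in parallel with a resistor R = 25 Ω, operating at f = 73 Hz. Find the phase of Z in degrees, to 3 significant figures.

-76.7°

ω = 2πf = 458.7 rad/s
X_L = ωL = 10.6 Ω
X_C = 1/(ωC) = 16.5 Ω
Branch 1: Z₁ = R = 25.0 Ω
Branch 2 (series LC): Z₂ = j(X_L − X_C) = −j5.92 Ω
Parallel: Z = Z₁Z₂/(Z₁+Z₂), |Z| = 5.76 Ω, ∠Z = -76.7°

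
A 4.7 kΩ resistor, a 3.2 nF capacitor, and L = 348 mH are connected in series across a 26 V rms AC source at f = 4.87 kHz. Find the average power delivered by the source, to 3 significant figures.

143 mW

ω = 2πf = 30600 rad/s
X_L = ωL = 10600 Ω
X_C = 1/(ωC) = 10200 Ω
Net reactance X = X_L − X_C = 436 Ω
Z = 4700 + j436 Ω
|Z| = √(4700² + 436²) = 4720 Ω
∠Z = arctan(436/4700) = 5.30°
I = V/|Z| = 5.51 mA
P = VI cos φ = 26 × 0.00551 × cos(5.30°) = 143 mW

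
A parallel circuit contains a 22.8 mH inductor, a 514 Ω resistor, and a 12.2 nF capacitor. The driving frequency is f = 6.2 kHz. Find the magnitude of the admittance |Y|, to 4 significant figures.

2.051 mS

ω = 2πf = 38960 rad/s
X_L = ωL = 888.2 Ω
X_C = 1/(ωC) = 2104 Ω
Parallel: admittances add. Y = 1/R + 1/(jωL) + jωC
Y = (0.001946 − j0.0006506) S
|Y| = 0.002051 S → |Z| = 1/|Y| = 487.5 Ω, ∠Z = −∠Y = 18.49°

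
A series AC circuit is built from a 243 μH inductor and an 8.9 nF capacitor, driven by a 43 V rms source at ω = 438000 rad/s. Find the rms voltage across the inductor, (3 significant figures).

30.5 V

X_L = ωL = 106 Ω
X_C = 1/(ωC) = 257 Ω
Net reactance X = X_L − X_C = -150 Ω
Z = − j150 Ω
|Z| = √(0² + 150²) = 150 Ω
I = V/|Z| = 286 mA
V_L = I·|Z_L| = 0.286 × 106 = 30.5 V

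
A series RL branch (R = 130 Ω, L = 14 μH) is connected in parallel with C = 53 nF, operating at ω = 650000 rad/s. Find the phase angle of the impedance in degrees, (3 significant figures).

-77.3°

X_L = ωL = 9.10 Ω
X_C = 1/(ωC) = 29.0 Ω
Branch 1 (R+jX_L): Z₁ = 130 + j9.10 Ω, |Z₁| = 130 Ω
Branch 2 (−jX_C): Z₂ = −j29.0 Ω
Parallel: Z = Z₁Z₂/(Z₁+Z₂), |Z| = 28.8 Ω, ∠Z = -77.3°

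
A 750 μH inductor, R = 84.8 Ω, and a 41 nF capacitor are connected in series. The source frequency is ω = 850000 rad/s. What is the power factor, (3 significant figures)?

0.138

X_L = ωL = 638 Ω
X_C = 1/(ωC) = 28.7 Ω
Net reactance X = X_L − X_C = 609 Ω
Z = 84.8 + j609 Ω
|Z| = √(84.8² + 609²) = 615 Ω
∠Z = arctan(609/84.8) = 82.1°
cos φ = cos(82.1°) = 0.138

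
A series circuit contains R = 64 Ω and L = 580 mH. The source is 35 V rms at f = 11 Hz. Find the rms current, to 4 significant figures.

463.5 mA

ω = 2πf = 69.12 rad/s
X_L = ωL = 40.09 Ω
Z = 64.00 + j40.09 Ω
|Z| = √(64.00² + 40.09²) = 75.52 Ω
I = V/|Z| = 35/75.52 = 463.5 mA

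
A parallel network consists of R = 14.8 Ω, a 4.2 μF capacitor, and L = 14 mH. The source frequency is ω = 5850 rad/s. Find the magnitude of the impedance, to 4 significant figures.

14.56 Ω

X_L = ωL = 81.90 Ω
X_C = 1/(ωC) = 40.70 Ω
Parallel: admittances add. Y = 1/R + 1/(jωL) + jωC
Y = (0.06757 + j0.01236) S
|Y| = 0.06869 S → |Z| = 1/|Y| = 14.56 Ω, ∠Z = −∠Y = -10.37°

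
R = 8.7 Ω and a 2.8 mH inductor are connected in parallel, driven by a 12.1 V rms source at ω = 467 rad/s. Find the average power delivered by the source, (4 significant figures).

X_L = ωL = 1.308 Ω
Parallel: admittances add. Y = 1/R + 1/(jωL)
Y = (0.1149 − j0.7648) S
|Y| = 0.7733 S → |Z| = 1/|Y| = 1.293 Ω, ∠Z = −∠Y = 81.45°
I = V/|Z| = 9.358 A
P = VI cos φ = 12.1 × 9.358 × cos(81.45°) = 16.83 W

16.83 W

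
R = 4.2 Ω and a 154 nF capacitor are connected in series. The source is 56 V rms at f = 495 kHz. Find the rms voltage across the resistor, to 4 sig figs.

ω = 2πf = 3.11e+06 rad/s
X_C = 1/(ωC) = 2.088 Ω
Z = 4.200 − j2.088 Ω
|Z| = √(4.200² + 2.088²) = 4.690 Ω
I = V/|Z| = 11.94 A
V_R = I·|Z_R| = 11.94 × 4.200 = 50.15 V

50.15 V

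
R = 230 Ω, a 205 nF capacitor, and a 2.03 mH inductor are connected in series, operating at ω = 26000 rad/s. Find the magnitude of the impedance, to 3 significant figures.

267 Ω

X_L = ωL = 52.8 Ω
X_C = 1/(ωC) = 188 Ω
Net reactance X = X_L − X_C = -135 Ω
Z = 230 − j135 Ω
|Z| = √(230² + 135²) = 267 Ω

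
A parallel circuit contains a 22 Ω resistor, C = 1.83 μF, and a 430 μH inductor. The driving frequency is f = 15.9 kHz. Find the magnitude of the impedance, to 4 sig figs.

6.028 Ω

ω = 2πf = 99900 rad/s
X_L = ωL = 42.96 Ω
X_C = 1/(ωC) = 5.470 Ω
Parallel: admittances add. Y = 1/R + 1/(jωL) + jωC
Y = (0.04545 + j0.1595) S
|Y| = 0.1659 S → |Z| = 1/|Y| = 6.028 Ω, ∠Z = −∠Y = -74.10°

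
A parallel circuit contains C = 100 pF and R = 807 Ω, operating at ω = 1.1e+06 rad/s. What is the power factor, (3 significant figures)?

0.996

X_C = 1/(ωC) = 9090 Ω
Parallel: admittances add. Y = 1/R + jωC
Y = (0.00124 + j0.000110) S
|Y| = 0.00124 S → |Z| = 1/|Y| = 804 Ω, ∠Z = −∠Y = -5.07°
cos φ = cos(-5.07°) = 0.996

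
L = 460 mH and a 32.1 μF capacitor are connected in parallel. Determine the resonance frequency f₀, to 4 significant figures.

ω₀ = 1/√(LC) = 1/√(0.46 × 3.21e-05) = 260.2 rad/s
f₀ = ω₀/(2π) = 41.42 Hz

41.42 Hz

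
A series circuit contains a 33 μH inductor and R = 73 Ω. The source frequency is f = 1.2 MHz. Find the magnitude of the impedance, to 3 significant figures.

ω = 2πf = 7.54e+06 rad/s
X_L = ωL = 249 Ω
Z = 73.0 + j249 Ω
|Z| = √(73.0² + 249²) = 259 Ω

259 Ω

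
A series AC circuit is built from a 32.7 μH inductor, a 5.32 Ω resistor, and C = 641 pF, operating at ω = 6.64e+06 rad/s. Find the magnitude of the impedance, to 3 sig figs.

18.6 Ω

X_L = ωL = 217 Ω
X_C = 1/(ωC) = 235 Ω
Net reactance X = X_L − X_C = -17.8 Ω
Z = 5.32 − j17.8 Ω
|Z| = √(5.32² + 17.8²) = 18.6 Ω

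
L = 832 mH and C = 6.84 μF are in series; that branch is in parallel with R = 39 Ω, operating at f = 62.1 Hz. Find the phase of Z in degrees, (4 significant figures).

ω = 2πf = 390.2 rad/s
X_L = ωL = 324.6 Ω
X_C = 1/(ωC) = 374.7 Ω
Branch 1: Z₁ = R = 39.00 Ω
Branch 2 (series LC): Z₂ = j(X_L − X_C) = −j50.06 Ω
Parallel: Z = Z₁Z₂/(Z₁+Z₂), |Z| = 30.76 Ω, ∠Z = -37.92°

-37.92°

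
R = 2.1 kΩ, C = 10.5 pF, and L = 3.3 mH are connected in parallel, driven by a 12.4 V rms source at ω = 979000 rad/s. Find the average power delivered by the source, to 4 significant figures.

X_L = ωL = 3231 Ω
X_C = 1/(ωC) = 97280 Ω
Parallel: admittances add. Y = 1/R + 1/(jωL) + jωC
Y = (0.0004762 − j0.0002993) S
|Y| = 0.0005624 S → |Z| = 1/|Y| = 1778 Ω, ∠Z = −∠Y = 32.15°
I = V/|Z| = 6.974 mA
P = VI cos φ = 12.4 × 0.006974 × cos(32.15°) = 73.22 mW

73.22 mW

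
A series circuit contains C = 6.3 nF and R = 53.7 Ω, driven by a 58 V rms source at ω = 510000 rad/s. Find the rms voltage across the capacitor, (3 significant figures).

57.2 V

X_C = 1/(ωC) = 311 Ω
Z = 53.7 − j311 Ω
|Z| = √(53.7² + 311²) = 316 Ω
I = V/|Z| = 184 mA
V_C = I·|Z_C| = 0.184 × 311 = 57.2 V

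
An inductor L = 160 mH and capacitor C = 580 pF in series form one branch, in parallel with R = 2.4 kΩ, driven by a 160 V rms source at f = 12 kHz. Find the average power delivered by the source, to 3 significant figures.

10.7 W

ω = 2πf = 75400 rad/s
X_L = ωL = 12100 Ω
X_C = 1/(ωC) = 22900 Ω
Branch 1: Z₁ = R = 2400 Ω
Branch 2 (series LC): Z₂ = j(X_L − X_C) = −j10800 Ω
Parallel: Z = Z₁Z₂/(Z₁+Z₂), |Z| = 2340 Ω, ∠Z = -12.5°
I = V/|Z| = 68.3 mA
P = VI cos φ = 160 × 0.0683 × cos(-12.5°) = 10.7 W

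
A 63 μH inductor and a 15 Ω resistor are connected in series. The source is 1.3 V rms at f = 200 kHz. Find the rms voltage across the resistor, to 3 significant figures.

ω = 2πf = 1.257e+06 rad/s
X_L = ωL = 79.2 Ω
Z = 15.0 + j79.2 Ω
|Z| = √(15.0² + 79.2²) = 80.6 Ω
I = V/|Z| = 16.1 mA
V_R = I·|Z_R| = 0.0161 × 15.0 = 0.242 V

0.242 V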